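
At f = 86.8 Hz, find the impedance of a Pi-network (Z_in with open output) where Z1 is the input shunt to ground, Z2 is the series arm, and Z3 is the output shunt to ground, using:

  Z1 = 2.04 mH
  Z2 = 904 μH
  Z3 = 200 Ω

Step 1 — Angular frequency: ω = 2π·f = 2π·86.8 = 545.4 rad/s.
Step 2 — Component impedances:
  Z1: Z = jωL = j·545.4·0.00204 = 0 + j1.113 Ω
  Z2: Z = jωL = j·545.4·0.000904 = 0 + j0.493 Ω
  Z3: Z = R = 200 Ω
Step 3 — With open output, the series arm Z2 and the output shunt Z3 appear in series to ground: Z2 + Z3 = 200 + j0.493 Ω.
Step 4 — Parallel with input shunt Z1: Z_in = Z1 || (Z2 + Z3) = 0.006189 + j1.113 Ω = 1.113∠89.7° Ω.

Z = 0.006189 + j1.113 Ω = 1.113∠89.7° Ω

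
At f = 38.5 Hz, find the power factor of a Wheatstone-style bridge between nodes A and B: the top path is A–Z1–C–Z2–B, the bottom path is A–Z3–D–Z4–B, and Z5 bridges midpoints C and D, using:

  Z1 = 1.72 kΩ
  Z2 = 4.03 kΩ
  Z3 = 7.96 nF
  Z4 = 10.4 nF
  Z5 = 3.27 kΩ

Step 1 — Angular frequency: ω = 2π·f = 2π·38.5 = 241.9 rad/s.
Step 2 — Component impedances:
  Z1: Z = R = 1720 Ω
  Z2: Z = R = 4030 Ω
  Z3: Z = 1/(jωC) = -j/(ω·C) = 0 - j5.193e+05 Ω
  Z4: Z = 1/(jωC) = -j/(ω·C) = 0 - j3.975e+05 Ω
  Z5: Z = R = 3270 Ω
Step 3 — Bridge requires nodal analysis (the Z5 bridge couples midpoints C and D, so the two paths cannot be reduced to a simple series/parallel combination). Setting node B to ground and injecting 1 A at node A, the 3-node admittance system at A, C, D solves to V_A = Z_AB = 5749 - j46.54 Ω = 5750∠-0.5° Ω.
Step 4 — Power factor: PF = cos(φ) = Re(Z)/|Z| = 5749.4/5749.6 = 1.
Step 5 — Type: Im(Z) = -46.54 ⇒ leading (phase φ = -0.5°).

PF = 1 (leading, φ = -0.5°)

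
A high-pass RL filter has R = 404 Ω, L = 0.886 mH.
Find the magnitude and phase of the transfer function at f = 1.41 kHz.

Step 1 — Angular frequency: ω = 2π·1410 = 8859 rad/s.
Step 2 — Transfer function: H(jω) = jωL/(R + jωL).
Step 3 — Numerator jωL = j·7.849; denominator R + jωL = 404 + j7.849.
Step 4 — H = 0.0003773 + j0.01942.
Step 5 — Magnitude: |H| = 0.01943 (-34.2 dB); phase: φ = 88.9°.

|H| = 0.01943 (-34.2 dB), φ = 88.9°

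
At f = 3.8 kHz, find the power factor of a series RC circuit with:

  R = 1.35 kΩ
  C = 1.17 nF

Step 1 — Angular frequency: ω = 2π·f = 2π·3800 = 2.388e+04 rad/s.
Step 2 — Component impedances:
  R: Z = R = 1350 Ω
  C: Z = 1/(jωC) = -j/(ω·C) = 0 - j3.58e+04 Ω
Step 3 — Series combination: Z_total = R + C = 1350 - j3.58e+04 Ω = 3.582e+04∠-87.8° Ω.
Step 4 — Power factor: PF = cos(φ) = Re(Z)/|Z| = 1350/3.582e+04 = 0.03769.
Step 5 — Type: Im(Z) = -3.58e+04 ⇒ leading (phase φ = -87.8°).

PF = 0.03769 (leading, φ = -87.8°)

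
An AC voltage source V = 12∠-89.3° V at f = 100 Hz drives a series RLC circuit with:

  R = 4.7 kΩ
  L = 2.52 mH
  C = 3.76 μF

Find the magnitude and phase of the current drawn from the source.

Step 1 — Angular frequency: ω = 2π·f = 2π·100 = 628.3 rad/s.
Step 2 — Component impedances:
  R: Z = R = 4700 Ω
  L: Z = jωL = j·628.3·0.00252 = 0 + j1.583 Ω
  C: Z = 1/(jωC) = -j/(ω·C) = 0 - j423.3 Ω
Step 3 — Series combination: Z_total = R + L + C = 4700 - j421.7 Ω = 4719∠-5.1° Ω.
Step 4 — Source phasor: V = 12∠-89.3° V = 0.1466 - j12 V.
Step 5 — Ohm's law: I = V / Z_total = (0.1466 - j12) / (4700 - j421.7) = 0.0002582 - j0.00253 A.
Step 6 — Convert to polar: |I| = 0.002543 A, ∠I = -84.2°.

I = 0.002543∠-84.2° A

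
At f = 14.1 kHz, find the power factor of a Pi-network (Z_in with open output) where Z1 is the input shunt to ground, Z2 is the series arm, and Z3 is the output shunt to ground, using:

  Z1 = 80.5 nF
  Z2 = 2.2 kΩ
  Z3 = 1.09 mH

Step 1 — Angular frequency: ω = 2π·f = 2π·1.41e+04 = 8.859e+04 rad/s.
Step 2 — Component impedances:
  Z1: Z = 1/(jωC) = -j/(ω·C) = 0 - j140.2 Ω
  Z2: Z = R = 2200 Ω
  Z3: Z = jωL = j·8.859e+04·0.00109 = 0 + j96.57 Ω
Step 3 — With open output, the series arm Z2 and the output shunt Z3 appear in series to ground: Z2 + Z3 = 2200 + j96.57 Ω.
Step 4 — Parallel with input shunt Z1: Z_in = Z1 || (Z2 + Z3) = 8.933 - j140 Ω = 140.3∠-86.3° Ω.
Step 5 — Power factor: PF = cos(φ) = Re(Z)/|Z| = 8.9334/140.33 = 0.06366.
Step 6 — Type: Im(Z) = -140 ⇒ leading (phase φ = -86.3°).

PF = 0.06366 (leading, φ = -86.3°)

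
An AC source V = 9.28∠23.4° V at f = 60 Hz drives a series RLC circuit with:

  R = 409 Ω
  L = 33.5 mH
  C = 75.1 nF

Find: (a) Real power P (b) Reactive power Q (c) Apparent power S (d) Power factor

Step 1 — Angular frequency: ω = 2π·f = 2π·60 = 377 rad/s.
Step 2 — Component impedances:
  R: Z = R = 409 Ω
  L: Z = jωL = j·377·0.0335 = 0 + j12.63 Ω
  C: Z = 1/(jωC) = -j/(ω·C) = 0 - j3.532e+04 Ω
Step 3 — Series combination: Z_total = R + L + C = 409 - j3.531e+04 Ω = 3.531e+04∠-89.3° Ω.
Step 4 — Source phasor: V = 9.28∠23.4° V = 8.517 + j3.686 V.
Step 5 — Current: I = V / Z = -0.0001016 + j0.0002424 A = 0.0002628∠112.7° A.
Step 6 — Complex power: S = V·I* = 2.825e-05 - j0.002439 VA.
Step 7 — Real power: P = Re(S) = 2.825e-05 W.
Step 8 — Reactive power: Q = Im(S) = -0.002439 VAR.
Step 9 — Apparent power: |S| = 0.002439 VA.
Step 10 — Power factor: PF = P/|S| = 0.01158 (leading).

(a) P = 2.825e-05 W  (b) Q = -0.002439 VAR  (c) S = 0.002439 VA  (d) PF = 0.01158 (leading)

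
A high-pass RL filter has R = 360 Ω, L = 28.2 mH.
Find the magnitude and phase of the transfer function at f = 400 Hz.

Step 1 — Angular frequency: ω = 2π·400 = 2513 rad/s.
Step 2 — Transfer function: H(jω) = jωL/(R + jωL).
Step 3 — Numerator jωL = j·70.87; denominator R + jωL = 360 + j70.87.
Step 4 — H = 0.03731 + j0.1895.
Step 5 — Magnitude: |H| = 0.1932 (-14.3 dB); phase: φ = 78.9°.

|H| = 0.1932 (-14.3 dB), φ = 78.9°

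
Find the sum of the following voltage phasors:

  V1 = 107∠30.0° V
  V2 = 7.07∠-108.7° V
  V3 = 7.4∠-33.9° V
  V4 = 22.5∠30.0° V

Step 1 — Convert each phasor to rectangular form:
  V1 = 107·(cos(30.0°) + j·sin(30.0°)) = 92.66 + j53.5 V
  V2 = 7.07·(cos(-108.7°) + j·sin(-108.7°)) = -2.267 - j6.697 V
  V3 = 7.4·(cos(-33.9°) + j·sin(-33.9°)) = 6.142 - j4.127 V
  V4 = 22.5·(cos(30.0°) + j·sin(30.0°)) = 19.49 + j11.25 V
Step 2 — Sum components: V_total = 116 + j53.93 V.
Step 3 — Convert to polar: |V_total| = 127.9 V, ∠V_total = 24.9°.

V_total = 127.9∠24.9° V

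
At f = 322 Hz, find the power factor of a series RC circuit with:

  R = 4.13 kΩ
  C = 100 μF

Step 1 — Angular frequency: ω = 2π·f = 2π·322 = 2023 rad/s.
Step 2 — Component impedances:
  R: Z = R = 4130 Ω
  C: Z = 1/(jωC) = -j/(ω·C) = 0 - j4.943 Ω
Step 3 — Series combination: Z_total = R + C = 4130 - j4.943 Ω = 4130∠-0.1° Ω.
Step 4 — Power factor: PF = cos(φ) = Re(Z)/|Z| = 4130/4130 = 1.
Step 5 — Type: Im(Z) = -4.943 ⇒ leading (phase φ = -0.1°).

PF = 1 (leading, φ = -0.1°)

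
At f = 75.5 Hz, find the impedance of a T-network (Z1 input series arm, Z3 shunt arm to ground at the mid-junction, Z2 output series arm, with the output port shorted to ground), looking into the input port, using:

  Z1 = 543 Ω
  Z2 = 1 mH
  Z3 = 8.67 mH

Step 1 — Angular frequency: ω = 2π·f = 2π·75.5 = 474.4 rad/s.
Step 2 — Component impedances:
  Z1: Z = R = 543 Ω
  Z2: Z = jωL = j·474.4·0.001 = 0 + j0.4744 Ω
  Z3: Z = jωL = j·474.4·0.00867 = 0 + j4.113 Ω
Step 3 — With the output port shorted to ground, the output series arm Z2 runs from the junction to ground; the shunt arm Z3 also runs from the junction to ground. They appear in parallel: Z3 || Z2 = 0 + j0.4253 Ω.
Step 4 — Series with input arm Z1: Z_in = Z1 + (Z3 || Z2) = 543 + j0.4253 Ω = 543∠0.0° Ω.

Z = 543 + j0.4253 Ω = 543∠0.0° Ω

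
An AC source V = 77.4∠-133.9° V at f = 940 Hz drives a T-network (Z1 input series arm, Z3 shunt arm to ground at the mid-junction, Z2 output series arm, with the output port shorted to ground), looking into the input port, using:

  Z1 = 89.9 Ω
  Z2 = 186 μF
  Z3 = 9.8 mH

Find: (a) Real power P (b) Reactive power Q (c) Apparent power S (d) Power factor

Step 1 — Angular frequency: ω = 2π·f = 2π·940 = 5906 rad/s.
Step 2 — Component impedances:
  Z1: Z = R = 89.9 Ω
  Z2: Z = 1/(jωC) = -j/(ω·C) = 0 - j0.9103 Ω
  Z3: Z = jωL = j·5906·0.0098 = 0 + j57.88 Ω
Step 3 — With the output port shorted to ground, the output series arm Z2 runs from the junction to ground; the shunt arm Z3 also runs from the junction to ground. They appear in parallel: Z3 || Z2 = 0 - j0.9248 Ω.
Step 4 — Series with input arm Z1: Z_in = Z1 + (Z3 || Z2) = 89.9 - j0.9248 Ω = 89.9∠-0.6° Ω.
Step 5 — Source phasor: V = 77.4∠-133.9° V = -53.67 - j55.77 V.
Step 6 — Current: I = V / Z = -0.5905 - j0.6264 A = 0.8609∠-133.3° A.
Step 7 — Complex power: S = V·I* = 66.63 - j0.6855 VA.
Step 8 — Real power: P = Re(S) = 66.63 W.
Step 9 — Reactive power: Q = Im(S) = -0.6855 VAR.
Step 10 — Apparent power: |S| = 66.63 VA.
Step 11 — Power factor: PF = P/|S| = 0.9999 (leading).

(a) P = 66.63 W  (b) Q = -0.6855 VAR  (c) S = 66.63 VA  (d) PF = 0.9999 (leading)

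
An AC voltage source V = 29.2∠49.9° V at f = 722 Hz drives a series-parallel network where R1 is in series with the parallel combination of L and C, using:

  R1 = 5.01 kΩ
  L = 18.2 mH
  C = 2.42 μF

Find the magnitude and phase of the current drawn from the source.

Step 1 — Angular frequency: ω = 2π·f = 2π·722 = 4536 rad/s.
Step 2 — Component impedances:
  R1: Z = R = 5010 Ω
  L: Z = jωL = j·4536·0.0182 = 0 + j82.56 Ω
  C: Z = 1/(jωC) = -j/(ω·C) = 0 - j91.09 Ω
Step 3 — Parallel branch: L || C = 1/(1/L + 1/C) = 0 + j882.1 Ω.
Step 4 — Series with R1: Z_total = R1 + (L || C) = 5010 + j882.1 Ω = 5087∠10.0° Ω.
Step 5 — Source phasor: V = 29.2∠49.9° V = 18.81 + j22.34 V.
Step 6 — Ohm's law: I = V / Z_total = (18.81 + j22.34) / (5010 + j882.1) = 0.004403 + j0.003683 A.
Step 7 — Convert to polar: |I| = 0.00574 A, ∠I = 39.9°.

I = 0.00574∠39.9° A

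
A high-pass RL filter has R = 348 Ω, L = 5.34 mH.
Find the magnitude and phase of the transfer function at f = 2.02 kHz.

Step 1 — Angular frequency: ω = 2π·2020 = 1.269e+04 rad/s.
Step 2 — Transfer function: H(jω) = jωL/(R + jωL).
Step 3 — Numerator jωL = j·67.78; denominator R + jωL = 348 + j67.78.
Step 4 — H = 0.03654 + j0.1876.
Step 5 — Magnitude: |H| = 0.1912 (-14.4 dB); phase: φ = 79.0°.

|H| = 0.1912 (-14.4 dB), φ = 79.0°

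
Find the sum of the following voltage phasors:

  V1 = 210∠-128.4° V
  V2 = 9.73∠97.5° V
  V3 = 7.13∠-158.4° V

Step 1 — Convert each phasor to rectangular form:
  V1 = 210·(cos(-128.4°) + j·sin(-128.4°)) = -130.4 - j164.6 V
  V2 = 9.73·(cos(97.5°) + j·sin(97.5°)) = -1.27 + j9.647 V
  V3 = 7.13·(cos(-158.4°) + j·sin(-158.4°)) = -6.629 - j2.625 V
Step 2 — Sum components: V_total = -138.3 - j157.6 V.
Step 3 — Convert to polar: |V_total| = 209.7 V, ∠V_total = -131.3°.

V_total = 209.7∠-131.3° V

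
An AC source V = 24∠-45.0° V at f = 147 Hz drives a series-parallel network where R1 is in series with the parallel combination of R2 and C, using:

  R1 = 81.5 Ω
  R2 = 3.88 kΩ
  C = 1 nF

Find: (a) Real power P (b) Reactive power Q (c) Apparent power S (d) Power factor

Step 1 — Angular frequency: ω = 2π·f = 2π·147 = 923.6 rad/s.
Step 2 — Component impedances:
  R1: Z = R = 81.5 Ω
  R2: Z = R = 3880 Ω
  C: Z = 1/(jωC) = -j/(ω·C) = 0 - j1.083e+06 Ω
Step 3 — Parallel branch: R2 || C = 1/(1/R2 + 1/C) = 3880 - j13.9 Ω.
Step 4 — Series with R1: Z_total = R1 + (R2 || C) = 3961 - j13.9 Ω = 3961∠-0.2° Ω.
Step 5 — Source phasor: V = 24∠-45.0° V = 16.97 - j16.97 V.
Step 6 — Current: I = V / Z = 0.004299 - j0.004269 A = 0.006058∠-44.8° A.
Step 7 — Complex power: S = V·I* = 0.1454 - j0.0005103 VA.
Step 8 — Real power: P = Re(S) = 0.1454 W.
Step 9 — Reactive power: Q = Im(S) = -0.0005103 VAR.
Step 10 — Apparent power: |S| = 0.1454 VA.
Step 11 — Power factor: PF = P/|S| = 1 (leading).

(a) P = 0.1454 W  (b) Q = -0.0005103 VAR  (c) S = 0.1454 VA  (d) PF = 1 (leading)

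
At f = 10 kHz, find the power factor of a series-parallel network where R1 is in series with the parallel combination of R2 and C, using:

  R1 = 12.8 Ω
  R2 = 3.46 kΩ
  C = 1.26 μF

Step 1 — Angular frequency: ω = 2π·f = 2π·1e+04 = 6.283e+04 rad/s.
Step 2 — Component impedances:
  R1: Z = R = 12.8 Ω
  R2: Z = R = 3460 Ω
  C: Z = 1/(jωC) = -j/(ω·C) = 0 - j12.63 Ω
Step 3 — Parallel branch: R2 || C = 1/(1/R2 + 1/C) = 0.04611 - j12.63 Ω.
Step 4 — Series with R1: Z_total = R1 + (R2 || C) = 12.85 - j12.63 Ω = 18.02∠-44.5° Ω.
Step 5 — Power factor: PF = cos(φ) = Re(Z)/|Z| = 12.846/18.016 = 0.713.
Step 6 — Type: Im(Z) = -12.63 ⇒ leading (phase φ = -44.5°).

PF = 0.713 (leading, φ = -44.5°)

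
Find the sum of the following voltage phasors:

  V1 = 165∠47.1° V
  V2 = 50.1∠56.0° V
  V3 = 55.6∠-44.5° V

Step 1 — Convert each phasor to rectangular form:
  V1 = 165·(cos(47.1°) + j·sin(47.1°)) = 112.3 + j120.9 V
  V2 = 50.1·(cos(56.0°) + j·sin(56.0°)) = 28.02 + j41.53 V
  V3 = 55.6·(cos(-44.5°) + j·sin(-44.5°)) = 39.66 - j38.97 V
Step 2 — Sum components: V_total = 180 + j123.4 V.
Step 3 — Convert to polar: |V_total| = 218.2 V, ∠V_total = 34.4°.

V_total = 218.2∠34.4° V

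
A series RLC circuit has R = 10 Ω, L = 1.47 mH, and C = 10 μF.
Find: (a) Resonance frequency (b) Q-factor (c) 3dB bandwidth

Step 1 — Resonance condition Im(Z)=0 gives ω₀ = 1/√(LC).
Step 2 — ω₀ = 1/√(0.00147·1e-05) = 8248 rad/s.
Step 3 — f₀ = ω₀/(2π) = 1313 Hz.
Step 4 — Series Q: Q = ω₀L/R = 8248·0.00147/10 = 1.212.
Step 5 — 3dB bandwidth: Δω = ω₀/Q = 6803 rad/s; BW = Δω/(2π) = 1083 Hz.

(a) f₀ = 1313 Hz  (b) Q = 1.212  (c) BW = 1083 Hz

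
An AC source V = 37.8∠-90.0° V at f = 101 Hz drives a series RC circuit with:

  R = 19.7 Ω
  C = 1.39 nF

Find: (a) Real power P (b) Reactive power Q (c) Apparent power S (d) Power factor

Step 1 — Angular frequency: ω = 2π·f = 2π·101 = 634.6 rad/s.
Step 2 — Component impedances:
  R: Z = R = 19.7 Ω
  C: Z = 1/(jωC) = -j/(ω·C) = 0 - j1.134e+06 Ω
Step 3 — Series combination: Z_total = R + C = 19.7 - j1.134e+06 Ω = 1.134e+06∠-90.0° Ω.
Step 4 — Source phasor: V = 37.8∠-90.0° V = 0 - j37.8 V.
Step 5 — Current: I = V / Z = 3.334e-05 - j5.794e-10 A = 3.334e-05∠-0.0° A.
Step 6 — Complex power: S = V·I* = 2.19e-08 - j0.00126 VA.
Step 7 — Real power: P = Re(S) = 2.19e-08 W.
Step 8 — Reactive power: Q = Im(S) = -0.00126 VAR.
Step 9 — Apparent power: |S| = 0.00126 VA.
Step 10 — Power factor: PF = P/|S| = 1.738e-05 (leading).

(a) P = 2.19e-08 W  (b) Q = -0.00126 VAR  (c) S = 0.00126 VA  (d) PF = 1.738e-05 (leading)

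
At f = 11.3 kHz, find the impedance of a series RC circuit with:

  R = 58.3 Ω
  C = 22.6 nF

Step 1 — Angular frequency: ω = 2π·f = 2π·1.13e+04 = 7.1e+04 rad/s.
Step 2 — Component impedances:
  R: Z = R = 58.3 Ω
  C: Z = 1/(jωC) = -j/(ω·C) = 0 - j623.2 Ω
Step 3 — Series combination: Z_total = R + C = 58.3 - j623.2 Ω = 625.9∠-84.7° Ω.

Z = 58.3 - j623.2 Ω = 625.9∠-84.7° Ω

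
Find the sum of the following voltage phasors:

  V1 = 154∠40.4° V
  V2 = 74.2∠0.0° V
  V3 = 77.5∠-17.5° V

Step 1 — Convert each phasor to rectangular form:
  V1 = 154·(cos(40.4°) + j·sin(40.4°)) = 117.3 + j99.81 V
  V2 = 74.2·(cos(0.0°) + j·sin(0.0°)) = 74.2 V
  V3 = 77.5·(cos(-17.5°) + j·sin(-17.5°)) = 73.91 - j23.3 V
Step 2 — Sum components: V_total = 265.4 + j76.51 V.
Step 3 — Convert to polar: |V_total| = 276.2 V, ∠V_total = 16.1°.

V_total = 276.2∠16.1° V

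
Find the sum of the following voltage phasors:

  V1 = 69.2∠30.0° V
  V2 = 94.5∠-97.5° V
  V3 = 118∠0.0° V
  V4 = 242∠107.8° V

Step 1 — Convert each phasor to rectangular form:
  V1 = 69.2·(cos(30.0°) + j·sin(30.0°)) = 59.93 + j34.6 V
  V2 = 94.5·(cos(-97.5°) + j·sin(-97.5°)) = -12.33 - j93.69 V
  V3 = 118·(cos(0.0°) + j·sin(0.0°)) = 118 V
  V4 = 242·(cos(107.8°) + j·sin(107.8°)) = -73.98 + j230.4 V
Step 2 — Sum components: V_total = 91.62 + j171.3 V.
Step 3 — Convert to polar: |V_total| = 194.3 V, ∠V_total = 61.9°.

V_total = 194.3∠61.9° V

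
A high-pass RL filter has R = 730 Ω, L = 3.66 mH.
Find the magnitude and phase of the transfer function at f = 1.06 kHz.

Step 1 — Angular frequency: ω = 2π·1060 = 6660 rad/s.
Step 2 — Transfer function: H(jω) = jωL/(R + jωL).
Step 3 — Numerator jωL = j·24.38; denominator R + jωL = 730 + j24.38.
Step 4 — H = 0.001114 + j0.03335.
Step 5 — Magnitude: |H| = 0.03337 (-29.5 dB); phase: φ = 88.1°.

|H| = 0.03337 (-29.5 dB), φ = 88.1°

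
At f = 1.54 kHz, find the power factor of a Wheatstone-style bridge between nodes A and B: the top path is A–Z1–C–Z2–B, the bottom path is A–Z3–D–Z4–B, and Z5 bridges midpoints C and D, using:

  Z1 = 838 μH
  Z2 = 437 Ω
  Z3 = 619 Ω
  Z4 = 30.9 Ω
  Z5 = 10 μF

Step 1 — Angular frequency: ω = 2π·f = 2π·1540 = 9676 rad/s.
Step 2 — Component impedances:
  Z1: Z = jωL = j·9676·0.000838 = 0 + j8.109 Ω
  Z2: Z = R = 437 Ω
  Z3: Z = R = 619 Ω
  Z4: Z = R = 30.9 Ω
  Z5: Z = 1/(jωC) = -j/(ω·C) = 0 - j10.33 Ω
Step 3 — Bridge requires nodal analysis (the Z5 bridge couples midpoints C and D, so the two paths cannot be reduced to a simple series/parallel combination). Setting node B to ground and injecting 1 A at node A, the 3-node admittance system at A, C, D solves to V_A = Z_AB = 29.06 - j0.9008 Ω = 29.08∠-1.8° Ω.
Step 4 — Power factor: PF = cos(φ) = Re(Z)/|Z| = 29.062/29.076 = 0.9995.
Step 5 — Type: Im(Z) = -0.9008 ⇒ leading (phase φ = -1.8°).

PF = 0.9995 (leading, φ = -1.8°)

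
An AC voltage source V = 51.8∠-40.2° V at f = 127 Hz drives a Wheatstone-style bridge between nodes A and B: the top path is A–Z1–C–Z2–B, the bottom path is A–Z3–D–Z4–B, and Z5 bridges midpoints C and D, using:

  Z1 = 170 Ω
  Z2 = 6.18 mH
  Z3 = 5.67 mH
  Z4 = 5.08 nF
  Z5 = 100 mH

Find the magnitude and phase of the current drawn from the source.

Step 1 — Angular frequency: ω = 2π·f = 2π·127 = 798 rad/s.
Step 2 — Component impedances:
  Z1: Z = R = 170 Ω
  Z2: Z = jωL = j·798·0.00618 = 0 + j4.931 Ω
  Z3: Z = jωL = j·798·0.00567 = 0 + j4.524 Ω
  Z4: Z = 1/(jωC) = -j/(ω·C) = 0 - j2.467e+05 Ω
  Z5: Z = jωL = j·798·0.1 = 0 + j79.8 Ω
Step 3 — Bridge requires nodal analysis (the Z5 bridge couples midpoints C and D, so the two paths cannot be reduced to a simple series/parallel combination). Setting node B to ground and injecting 1 A at node A, the 3-node admittance system at A, C, D solves to V_A = Z_AB = 33.58 + j72.62 Ω = 80.01∠65.2° Ω.
Step 4 — Source phasor: V = 51.8∠-40.2° V = 39.56 - j33.43 V.
Step 5 — Ohm's law: I = V / Z_total = (39.56 - j33.43) / (33.58 + j72.62) = -0.1717 - j0.6242 A.
Step 6 — Convert to polar: |I| = 0.6474 A, ∠I = -105.4°.

I = 0.6474∠-105.4° A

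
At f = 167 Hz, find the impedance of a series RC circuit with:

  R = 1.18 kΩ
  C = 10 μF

Step 1 — Angular frequency: ω = 2π·f = 2π·167 = 1049 rad/s.
Step 2 — Component impedances:
  R: Z = R = 1180 Ω
  C: Z = 1/(jωC) = -j/(ω·C) = 0 - j95.3 Ω
Step 3 — Series combination: Z_total = R + C = 1180 - j95.3 Ω = 1184∠-4.6° Ω.

Z = 1180 - j95.3 Ω = 1184∠-4.6° Ω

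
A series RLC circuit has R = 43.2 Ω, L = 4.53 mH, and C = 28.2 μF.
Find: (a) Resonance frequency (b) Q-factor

Step 1 — Resonance condition Im(Z)=0 gives ω₀ = 1/√(LC).
Step 2 — ω₀ = 1/√(0.00453·2.82e-05) = 2798 rad/s.
Step 3 — f₀ = ω₀/(2π) = 445.3 Hz.
Step 4 — Series Q: Q = ω₀L/R = 2798·0.00453/43.2 = 0.2934.

(a) f₀ = 445.3 Hz  (b) Q = 0.2934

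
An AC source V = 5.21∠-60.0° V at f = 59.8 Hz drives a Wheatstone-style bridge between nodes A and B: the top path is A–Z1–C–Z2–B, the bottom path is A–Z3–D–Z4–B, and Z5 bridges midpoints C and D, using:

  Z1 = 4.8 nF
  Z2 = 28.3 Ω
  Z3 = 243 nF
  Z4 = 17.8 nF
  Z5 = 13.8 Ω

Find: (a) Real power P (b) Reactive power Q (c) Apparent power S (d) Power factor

Step 1 — Angular frequency: ω = 2π·f = 2π·59.8 = 375.7 rad/s.
Step 2 — Component impedances:
  Z1: Z = 1/(jωC) = -j/(ω·C) = 0 - j5.545e+05 Ω
  Z2: Z = R = 28.3 Ω
  Z3: Z = 1/(jωC) = -j/(ω·C) = 0 - j1.095e+04 Ω
  Z4: Z = 1/(jωC) = -j/(ω·C) = 0 - j1.495e+05 Ω
  Z5: Z = R = 13.8 Ω
Step 3 — Bridge requires nodal analysis (the Z5 bridge couples midpoints C and D, so the two paths cannot be reduced to a simple series/parallel combination). Setting node B to ground and injecting 1 A at node A, the 3-node admittance system at A, C, D solves to V_A = Z_AB = 41.57 - j1.074e+04 Ω = 1.074e+04∠-89.8° Ω.
Step 4 — Source phasor: V = 5.21∠-60.0° V = 2.605 - j4.512 V.
Step 5 — Current: I = V / Z = 0.000421 + j0.0002409 A = 0.0004851∠29.8° A.
Step 6 — Complex power: S = V·I* = 9.782e-06 - j0.002527 VA.
Step 7 — Real power: P = Re(S) = 9.782e-06 W.
Step 8 — Reactive power: Q = Im(S) = -0.002527 VAR.
Step 9 — Apparent power: |S| = 0.002527 VA.
Step 10 — Power factor: PF = P/|S| = 0.00387 (leading).

(a) P = 9.782e-06 W  (b) Q = -0.002527 VAR  (c) S = 0.002527 VA  (d) PF = 0.00387 (leading)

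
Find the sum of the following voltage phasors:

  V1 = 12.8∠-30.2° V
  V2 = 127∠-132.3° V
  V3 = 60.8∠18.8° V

Step 1 — Convert each phasor to rectangular form:
  V1 = 12.8·(cos(-30.2°) + j·sin(-30.2°)) = 11.06 - j6.439 V
  V2 = 127·(cos(-132.3°) + j·sin(-132.3°)) = -85.47 - j93.93 V
  V3 = 60.8·(cos(18.8°) + j·sin(18.8°)) = 57.56 + j19.59 V
Step 2 — Sum components: V_total = -16.85 - j80.78 V.
Step 3 — Convert to polar: |V_total| = 82.52 V, ∠V_total = -101.8°.

V_total = 82.52∠-101.8° V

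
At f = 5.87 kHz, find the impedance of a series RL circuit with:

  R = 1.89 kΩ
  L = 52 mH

Step 1 — Angular frequency: ω = 2π·f = 2π·5870 = 3.688e+04 rad/s.
Step 2 — Component impedances:
  R: Z = R = 1890 Ω
  L: Z = jωL = j·3.688e+04·0.052 = 0 + j1918 Ω
Step 3 — Series combination: Z_total = R + L = 1890 + j1918 Ω = 2693∠45.4° Ω.

Z = 1890 + j1918 Ω = 2693∠45.4° Ω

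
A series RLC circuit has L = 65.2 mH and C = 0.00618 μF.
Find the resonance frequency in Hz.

Step 1 — Resonance condition Im(Z)=0 gives ω₀ = 1/√(LC).
Step 2 — ω₀ = 1/√(0.0652·6.18e-09) = 4.982e+04 rad/s.
Step 3 — f₀ = ω₀/(2π) = 7929 Hz.

f₀ = 7929 Hz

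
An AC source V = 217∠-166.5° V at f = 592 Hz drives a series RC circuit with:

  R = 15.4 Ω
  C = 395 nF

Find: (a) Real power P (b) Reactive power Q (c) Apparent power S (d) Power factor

Step 1 — Angular frequency: ω = 2π·f = 2π·592 = 3720 rad/s.
Step 2 — Component impedances:
  R: Z = R = 15.4 Ω
  C: Z = 1/(jωC) = -j/(ω·C) = 0 - j680.6 Ω
Step 3 — Series combination: Z_total = R + C = 15.4 - j680.6 Ω = 680.8∠-88.7° Ω.
Step 4 — Source phasor: V = 217∠-166.5° V = -211 - j50.66 V.
Step 5 — Current: I = V / Z = 0.06738 - j0.3115 A = 0.3187∠-77.8° A.
Step 6 — Complex power: S = V·I* = 1.565 - j69.15 VA.
Step 7 — Real power: P = Re(S) = 1.565 W.
Step 8 — Reactive power: Q = Im(S) = -69.15 VAR.
Step 9 — Apparent power: |S| = 69.17 VA.
Step 10 — Power factor: PF = P/|S| = 0.02262 (leading).

(a) P = 1.565 W  (b) Q = -69.15 VAR  (c) S = 69.17 VA  (d) PF = 0.02262 (leading)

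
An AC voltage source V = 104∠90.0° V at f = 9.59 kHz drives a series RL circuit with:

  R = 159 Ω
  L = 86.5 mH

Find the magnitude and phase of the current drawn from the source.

Step 1 — Angular frequency: ω = 2π·f = 2π·9590 = 6.026e+04 rad/s.
Step 2 — Component impedances:
  R: Z = R = 159 Ω
  L: Z = jωL = j·6.026e+04·0.0865 = 0 + j5212 Ω
Step 3 — Series combination: Z_total = R + L = 159 + j5212 Ω = 5215∠88.3° Ω.
Step 4 — Source phasor: V = 104∠90.0° V = 0 + j104 V.
Step 5 — Ohm's law: I = V / Z_total = (0 + j104) / (159 + j5212) = 0.01993 + j0.0006081 A.
Step 6 — Convert to polar: |I| = 0.01994 A, ∠I = 1.7°.

I = 0.01994∠1.7° A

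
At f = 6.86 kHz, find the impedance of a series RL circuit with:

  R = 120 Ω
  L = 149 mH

Step 1 — Angular frequency: ω = 2π·f = 2π·6860 = 4.31e+04 rad/s.
Step 2 — Component impedances:
  R: Z = R = 120 Ω
  L: Z = jωL = j·4.31e+04·0.149 = 0 + j6422 Ω
Step 3 — Series combination: Z_total = R + L = 120 + j6422 Ω = 6423∠88.9° Ω.

Z = 120 + j6422 Ω = 6423∠88.9° Ω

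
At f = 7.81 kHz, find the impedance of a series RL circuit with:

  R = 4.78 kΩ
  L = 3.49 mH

Step 1 — Angular frequency: ω = 2π·f = 2π·7810 = 4.907e+04 rad/s.
Step 2 — Component impedances:
  R: Z = R = 4780 Ω
  L: Z = jωL = j·4.907e+04·0.00349 = 0 + j171.3 Ω
Step 3 — Series combination: Z_total = R + L = 4780 + j171.3 Ω = 4783∠2.1° Ω.

Z = 4780 + j171.3 Ω = 4783∠2.1° Ω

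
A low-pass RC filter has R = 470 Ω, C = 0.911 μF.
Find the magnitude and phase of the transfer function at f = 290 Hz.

Step 1 — Angular frequency: ω = 2π·290 = 1822 rad/s.
Step 2 — Transfer function: H(jω) = 1/(1 + jωRC).
Step 3 — Denominator: 1 + jωRC = 1 + j·1822·470·9.11e-07 = 1 + j0.7802.
Step 4 — H = 0.6216 - j0.485.
Step 5 — Magnitude: |H| = 0.7884 (-2.1 dB); phase: φ = -38.0°.

|H| = 0.7884 (-2.1 dB), φ = -38.0°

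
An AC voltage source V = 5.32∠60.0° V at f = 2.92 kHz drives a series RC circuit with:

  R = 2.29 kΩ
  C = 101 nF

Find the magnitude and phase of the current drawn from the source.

Step 1 — Angular frequency: ω = 2π·f = 2π·2920 = 1.835e+04 rad/s.
Step 2 — Component impedances:
  R: Z = R = 2290 Ω
  C: Z = 1/(jωC) = -j/(ω·C) = 0 - j539.7 Ω
Step 3 — Series combination: Z_total = R + C = 2290 - j539.7 Ω = 2353∠-13.3° Ω.
Step 4 — Source phasor: V = 5.32∠60.0° V = 2.66 + j4.607 V.
Step 5 — Ohm's law: I = V / Z_total = (2.66 + j4.607) / (2290 - j539.7) = 0.0006513 + j0.002165 A.
Step 6 — Convert to polar: |I| = 0.002261 A, ∠I = 73.3°.

I = 0.002261∠73.3° A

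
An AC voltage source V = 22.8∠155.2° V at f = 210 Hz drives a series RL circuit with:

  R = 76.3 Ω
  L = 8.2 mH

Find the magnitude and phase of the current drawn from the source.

Step 1 — Angular frequency: ω = 2π·f = 2π·210 = 1319 rad/s.
Step 2 — Component impedances:
  R: Z = R = 76.3 Ω
  L: Z = jωL = j·1319·0.0082 = 0 + j10.82 Ω
Step 3 — Series combination: Z_total = R + L = 76.3 + j10.82 Ω = 77.06∠8.1° Ω.
Step 4 — Source phasor: V = 22.8∠155.2° V = -20.7 + j9.564 V.
Step 5 — Ohm's law: I = V / Z_total = (-20.7 + j9.564) / (76.3 + j10.82) = -0.2485 + j0.1606 A.
Step 6 — Convert to polar: |I| = 0.2959 A, ∠I = 147.1°.

I = 0.2959∠147.1° A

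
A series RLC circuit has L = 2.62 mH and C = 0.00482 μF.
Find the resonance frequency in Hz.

Step 1 — Resonance condition Im(Z)=0 gives ω₀ = 1/√(LC).
Step 2 — ω₀ = 1/√(0.00262·4.82e-09) = 2.814e+05 rad/s.
Step 3 — f₀ = ω₀/(2π) = 4.479e+04 Hz.

f₀ = 4.479e+04 Hz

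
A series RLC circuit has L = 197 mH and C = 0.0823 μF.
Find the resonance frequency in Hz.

Step 1 — Resonance condition Im(Z)=0 gives ω₀ = 1/√(LC).
Step 2 — ω₀ = 1/√(0.197·8.23e-08) = 7854 rad/s.
Step 3 — f₀ = ω₀/(2π) = 1250 Hz.

f₀ = 1250 Hz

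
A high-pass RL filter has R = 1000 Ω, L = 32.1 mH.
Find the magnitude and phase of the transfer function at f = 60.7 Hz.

Step 1 — Angular frequency: ω = 2π·60.7 = 381.4 rad/s.
Step 2 — Transfer function: H(jω) = jωL/(R + jωL).
Step 3 — Numerator jωL = j·12.24; denominator R + jωL = 1000 + j12.24.
Step 4 — H = 0.0001499 + j0.01224.
Step 5 — Magnitude: |H| = 0.01224 (-38.2 dB); phase: φ = 89.3°.

|H| = 0.01224 (-38.2 dB), φ = 89.3°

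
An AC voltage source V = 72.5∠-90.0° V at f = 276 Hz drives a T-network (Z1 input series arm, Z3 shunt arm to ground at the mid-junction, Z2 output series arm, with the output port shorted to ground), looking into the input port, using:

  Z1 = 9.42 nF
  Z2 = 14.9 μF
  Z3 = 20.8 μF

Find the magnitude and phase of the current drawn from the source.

Step 1 — Angular frequency: ω = 2π·f = 2π·276 = 1734 rad/s.
Step 2 — Component impedances:
  Z1: Z = 1/(jωC) = -j/(ω·C) = 0 - j6.122e+04 Ω
  Z2: Z = 1/(jωC) = -j/(ω·C) = 0 - j38.7 Ω
  Z3: Z = 1/(jωC) = -j/(ω·C) = 0 - j27.72 Ω
Step 3 — With the output port shorted to ground, the output series arm Z2 runs from the junction to ground; the shunt arm Z3 also runs from the junction to ground. They appear in parallel: Z3 || Z2 = 0 - j16.15 Ω.
Step 4 — Series with input arm Z1: Z_in = Z1 + (Z3 || Z2) = 0 - j6.123e+04 Ω = 6.123e+04∠-90.0° Ω.
Step 5 — Source phasor: V = 72.5∠-90.0° V = 0 - j72.5 V.
Step 6 — Ohm's law: I = V / Z_total = (0 - j72.5) / (0 - j6.123e+04) = 0.001184 A.
Step 7 — Convert to polar: |I| = 0.001184 A, ∠I = 0.0°.

I = 0.001184∠0.0° A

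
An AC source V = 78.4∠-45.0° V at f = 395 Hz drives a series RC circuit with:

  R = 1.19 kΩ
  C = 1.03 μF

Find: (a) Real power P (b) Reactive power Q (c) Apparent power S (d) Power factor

Step 1 — Angular frequency: ω = 2π·f = 2π·395 = 2482 rad/s.
Step 2 — Component impedances:
  R: Z = R = 1190 Ω
  C: Z = 1/(jωC) = -j/(ω·C) = 0 - j391.2 Ω
Step 3 — Series combination: Z_total = R + C = 1190 - j391.2 Ω = 1253∠-18.2° Ω.
Step 4 — Source phasor: V = 78.4∠-45.0° V = 55.44 - j55.44 V.
Step 5 — Current: I = V / Z = 0.05586 - j0.02822 A = 0.06259∠-26.8° A.
Step 6 — Complex power: S = V·I* = 4.661 - j1.532 VA.
Step 7 — Real power: P = Re(S) = 4.661 W.
Step 8 — Reactive power: Q = Im(S) = -1.532 VAR.
Step 9 — Apparent power: |S| = 4.907 VA.
Step 10 — Power factor: PF = P/|S| = 0.95 (leading).

(a) P = 4.661 W  (b) Q = -1.532 VAR  (c) S = 4.907 VA  (d) PF = 0.95 (leading)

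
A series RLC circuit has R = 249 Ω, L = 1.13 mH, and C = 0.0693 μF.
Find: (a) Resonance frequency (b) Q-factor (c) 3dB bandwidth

Step 1 — Resonance: ω₀ = 1/√(LC) = 1/√(0.00113·6.93e-08) = 1.13e+05 rad/s.
Step 2 — f₀ = ω₀/(2π) = 1.799e+04 Hz.
Step 3 — Series Q: Q = ω₀L/R = 1.13e+05·0.00113/249 = 0.5128.
Step 4 — Bandwidth: Δω = ω₀/Q = 2.204e+05 rad/s; BW = Δω/(2π) = 3.507e+04 Hz.

(a) f₀ = 1.799e+04 Hz  (b) Q = 0.5128  (c) BW = 3.507e+04 Hz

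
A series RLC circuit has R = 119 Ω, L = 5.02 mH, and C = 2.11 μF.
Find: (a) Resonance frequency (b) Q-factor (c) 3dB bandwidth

Step 1 — Resonance condition Im(Z)=0 gives ω₀ = 1/√(LC).
Step 2 — ω₀ = 1/√(0.00502·2.11e-06) = 9716 rad/s.
Step 3 — f₀ = ω₀/(2π) = 1546 Hz.
Step 4 — Series Q: Q = ω₀L/R = 9716·0.00502/119 = 0.4099.
Step 5 — 3dB bandwidth: Δω = ω₀/Q = 2.371e+04 rad/s; BW = Δω/(2π) = 3773 Hz.

(a) f₀ = 1546 Hz  (b) Q = 0.4099  (c) BW = 3773 Hz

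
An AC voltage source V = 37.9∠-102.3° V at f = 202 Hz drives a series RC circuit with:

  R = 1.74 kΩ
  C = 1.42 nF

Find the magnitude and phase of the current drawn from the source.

Step 1 — Angular frequency: ω = 2π·f = 2π·202 = 1269 rad/s.
Step 2 — Component impedances:
  R: Z = R = 1740 Ω
  C: Z = 1/(jωC) = -j/(ω·C) = 0 - j5.549e+05 Ω
Step 3 — Series combination: Z_total = R + C = 1740 - j5.549e+05 Ω = 5.549e+05∠-89.8° Ω.
Step 4 — Source phasor: V = 37.9∠-102.3° V = -8.074 - j37.03 V.
Step 5 — Ohm's law: I = V / Z_total = (-8.074 - j37.03) / (1740 - j5.549e+05) = 6.669e-05 - j1.476e-05 A.
Step 6 — Convert to polar: |I| = 6.831e-05 A, ∠I = -12.5°.

I = 6.831e-05∠-12.5° A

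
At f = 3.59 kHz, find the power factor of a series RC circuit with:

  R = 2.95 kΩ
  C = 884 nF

Step 1 — Angular frequency: ω = 2π·f = 2π·3590 = 2.256e+04 rad/s.
Step 2 — Component impedances:
  R: Z = R = 2950 Ω
  C: Z = 1/(jωC) = -j/(ω·C) = 0 - j50.15 Ω
Step 3 — Series combination: Z_total = R + C = 2950 - j50.15 Ω = 2950∠-1.0° Ω.
Step 4 — Power factor: PF = cos(φ) = Re(Z)/|Z| = 2950/2950.4 = 0.9999.
Step 5 — Type: Im(Z) = -50.15 ⇒ leading (phase φ = -1.0°).

PF = 0.9999 (leading, φ = -1.0°)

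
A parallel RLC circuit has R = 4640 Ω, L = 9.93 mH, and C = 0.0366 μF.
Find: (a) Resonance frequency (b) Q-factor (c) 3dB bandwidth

Step 1 — Resonance: ω₀ = 1/√(LC) = 1/√(0.00993·3.66e-08) = 5.245e+04 rad/s.
Step 2 — f₀ = ω₀/(2π) = 8348 Hz.
Step 3 — Parallel Q: Q = R/(ω₀L) = 4640/(5.245e+04·0.00993) = 8.908.
Step 4 — Bandwidth: Δω = ω₀/Q = 5888 rad/s; BW = Δω/(2π) = 937.2 Hz.

(a) f₀ = 8348 Hz  (b) Q = 8.908  (c) BW = 937.2 Hz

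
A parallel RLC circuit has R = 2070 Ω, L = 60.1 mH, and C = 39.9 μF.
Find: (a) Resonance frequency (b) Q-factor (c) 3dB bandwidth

Step 1 — Resonance: ω₀ = 1/√(LC) = 1/√(0.0601·3.99e-05) = 645.8 rad/s.
Step 2 — f₀ = ω₀/(2π) = 102.8 Hz.
Step 3 — Parallel Q: Q = R/(ω₀L) = 2070/(645.8·0.0601) = 53.34.
Step 4 — Bandwidth: Δω = ω₀/Q = 12.11 rad/s; BW = Δω/(2π) = 1.927 Hz.

(a) f₀ = 102.8 Hz  (b) Q = 53.34  (c) BW = 1.927 Hz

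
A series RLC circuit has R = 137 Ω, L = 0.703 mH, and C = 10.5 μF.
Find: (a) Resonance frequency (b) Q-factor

Step 1 — Resonance condition Im(Z)=0 gives ω₀ = 1/√(LC).
Step 2 — ω₀ = 1/√(0.000703·1.05e-05) = 1.164e+04 rad/s.
Step 3 — f₀ = ω₀/(2π) = 1852 Hz.
Step 4 — Series Q: Q = ω₀L/R = 1.164e+04·0.000703/137 = 0.05973.

(a) f₀ = 1852 Hz  (b) Q = 0.05973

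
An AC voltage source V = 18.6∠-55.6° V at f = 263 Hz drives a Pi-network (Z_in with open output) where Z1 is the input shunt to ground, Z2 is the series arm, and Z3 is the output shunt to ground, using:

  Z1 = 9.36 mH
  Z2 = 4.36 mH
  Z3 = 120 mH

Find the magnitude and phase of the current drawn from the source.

Step 1 — Angular frequency: ω = 2π·f = 2π·263 = 1652 rad/s.
Step 2 — Component impedances:
  Z1: Z = jωL = j·1652·0.00936 = 0 + j15.47 Ω
  Z2: Z = jωL = j·1652·0.00436 = 0 + j7.205 Ω
  Z3: Z = jωL = j·1652·0.12 = 0 + j198.3 Ω
Step 3 — With open output, the series arm Z2 and the output shunt Z3 appear in series to ground: Z2 + Z3 = 0 + j205.5 Ω.
Step 4 — Parallel with input shunt Z1: Z_in = Z1 || (Z2 + Z3) = 0 + j14.38 Ω = 14.38∠90.0° Ω.
Step 5 — Source phasor: V = 18.6∠-55.6° V = 10.51 - j15.35 V.
Step 6 — Ohm's law: I = V / Z_total = (10.51 - j15.35) / (0 + j14.38) = -1.067 - j0.7305 A.
Step 7 — Convert to polar: |I| = 1.293 A, ∠I = -145.6°.

I = 1.293∠-145.6° A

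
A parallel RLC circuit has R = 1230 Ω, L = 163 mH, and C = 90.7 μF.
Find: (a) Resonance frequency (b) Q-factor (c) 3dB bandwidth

Step 1 — Resonance: ω₀ = 1/√(LC) = 1/√(0.163·9.07e-05) = 260.1 rad/s.
Step 2 — f₀ = ω₀/(2π) = 41.39 Hz.
Step 3 — Parallel Q: Q = R/(ω₀L) = 1230/(260.1·0.163) = 29.01.
Step 4 — Bandwidth: Δω = ω₀/Q = 8.964 rad/s; BW = Δω/(2π) = 1.427 Hz.

(a) f₀ = 41.39 Hz  (b) Q = 29.01  (c) BW = 1.427 Hz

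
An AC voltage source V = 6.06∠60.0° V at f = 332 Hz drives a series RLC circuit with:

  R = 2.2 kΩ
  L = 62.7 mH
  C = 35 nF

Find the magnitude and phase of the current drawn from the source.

Step 1 — Angular frequency: ω = 2π·f = 2π·332 = 2086 rad/s.
Step 2 — Component impedances:
  R: Z = R = 2200 Ω
  L: Z = jωL = j·2086·0.0627 = 0 + j130.8 Ω
  C: Z = 1/(jωC) = -j/(ω·C) = 0 - j1.37e+04 Ω
Step 3 — Series combination: Z_total = R + L + C = 2200 - j1.357e+04 Ω = 1.374e+04∠-80.8° Ω.
Step 4 — Source phasor: V = 6.06∠60.0° V = 3.03 + j5.248 V.
Step 5 — Ohm's law: I = V / Z_total = (3.03 + j5.248) / (2200 - j1.357e+04) = -0.0003417 + j0.0002788 A.
Step 6 — Convert to polar: |I| = 0.0004409 A, ∠I = 140.8°.

I = 0.0004409∠140.8° A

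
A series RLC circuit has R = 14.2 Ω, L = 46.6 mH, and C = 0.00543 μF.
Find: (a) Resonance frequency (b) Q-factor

Step 1 — Resonance condition Im(Z)=0 gives ω₀ = 1/√(LC).
Step 2 — ω₀ = 1/√(0.0466·5.43e-09) = 6.286e+04 rad/s.
Step 3 — f₀ = ω₀/(2π) = 1.001e+04 Hz.
Step 4 — Series Q: Q = ω₀L/R = 6.286e+04·0.0466/14.2 = 206.3.

(a) f₀ = 1.001e+04 Hz  (b) Q = 206.3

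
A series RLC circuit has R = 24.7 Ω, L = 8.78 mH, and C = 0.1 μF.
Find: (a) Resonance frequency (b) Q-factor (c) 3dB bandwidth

Step 1 — Resonance condition Im(Z)=0 gives ω₀ = 1/√(LC).
Step 2 — ω₀ = 1/√(0.00878·1e-07) = 3.375e+04 rad/s.
Step 3 — f₀ = ω₀/(2π) = 5371 Hz.
Step 4 — Series Q: Q = ω₀L/R = 3.375e+04·0.00878/24.7 = 12.
Step 5 — 3dB bandwidth: Δω = ω₀/Q = 2813 rad/s; BW = Δω/(2π) = 447.7 Hz.

(a) f₀ = 5371 Hz  (b) Q = 12  (c) BW = 447.7 Hz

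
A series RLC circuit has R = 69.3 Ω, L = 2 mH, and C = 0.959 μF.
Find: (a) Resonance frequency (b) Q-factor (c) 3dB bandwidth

Step 1 — Resonance: ω₀ = 1/√(LC) = 1/√(0.002·9.59e-07) = 2.283e+04 rad/s.
Step 2 — f₀ = ω₀/(2π) = 3634 Hz.
Step 3 — Series Q: Q = ω₀L/R = 2.283e+04·0.002/69.3 = 0.659.
Step 4 — Bandwidth: Δω = ω₀/Q = 3.465e+04 rad/s; BW = Δω/(2π) = 5515 Hz.

(a) f₀ = 3634 Hz  (b) Q = 0.659  (c) BW = 5515 Hz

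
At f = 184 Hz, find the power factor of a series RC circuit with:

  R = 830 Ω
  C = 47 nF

Step 1 — Angular frequency: ω = 2π·f = 2π·184 = 1156 rad/s.
Step 2 — Component impedances:
  R: Z = R = 830 Ω
  C: Z = 1/(jωC) = -j/(ω·C) = 0 - j1.84e+04 Ω
Step 3 — Series combination: Z_total = R + C = 830 - j1.84e+04 Ω = 1.842e+04∠-87.4° Ω.
Step 4 — Power factor: PF = cos(φ) = Re(Z)/|Z| = 830/18422 = 0.04505.
Step 5 — Type: Im(Z) = -1.84e+04 ⇒ leading (phase φ = -87.4°).

PF = 0.04505 (leading, φ = -87.4°)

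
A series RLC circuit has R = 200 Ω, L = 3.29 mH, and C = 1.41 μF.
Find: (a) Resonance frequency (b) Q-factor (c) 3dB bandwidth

Step 1 — Resonance: ω₀ = 1/√(LC) = 1/√(0.00329·1.41e-06) = 1.468e+04 rad/s.
Step 2 — f₀ = ω₀/(2π) = 2337 Hz.
Step 3 — Series Q: Q = ω₀L/R = 1.468e+04·0.00329/200 = 0.2415.
Step 4 — Bandwidth: Δω = ω₀/Q = 6.079e+04 rad/s; BW = Δω/(2π) = 9675 Hz.

(a) f₀ = 2337 Hz  (b) Q = 0.2415  (c) BW = 9675 Hz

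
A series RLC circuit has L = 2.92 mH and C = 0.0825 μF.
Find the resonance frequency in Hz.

Step 1 — Resonance condition Im(Z)=0 gives ω₀ = 1/√(LC).
Step 2 — ω₀ = 1/√(0.00292·8.25e-08) = 6.443e+04 rad/s.
Step 3 — f₀ = ω₀/(2π) = 1.025e+04 Hz.

f₀ = 1.025e+04 Hz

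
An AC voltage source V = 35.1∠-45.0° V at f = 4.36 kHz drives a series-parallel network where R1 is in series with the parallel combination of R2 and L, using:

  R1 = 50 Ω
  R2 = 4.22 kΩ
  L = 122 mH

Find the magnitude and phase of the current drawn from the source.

Step 1 — Angular frequency: ω = 2π·f = 2π·4360 = 2.739e+04 rad/s.
Step 2 — Component impedances:
  R1: Z = R = 50 Ω
  R2: Z = R = 4220 Ω
  L: Z = jωL = j·2.739e+04·0.122 = 0 + j3342 Ω
Step 3 — Parallel branch: R2 || L = 1/(1/R2 + 1/L) = 1627 + j2054 Ω.
Step 4 — Series with R1: Z_total = R1 + (R2 || L) = 1677 + j2054 Ω = 2651∠50.8° Ω.
Step 5 — Source phasor: V = 35.1∠-45.0° V = 24.82 - j24.82 V.
Step 6 — Ohm's law: I = V / Z_total = (24.82 - j24.82) / (1677 + j2054) = -0.001332 - j0.01317 A.
Step 7 — Convert to polar: |I| = 0.01324 A, ∠I = -95.8°.

I = 0.01324∠-95.8° A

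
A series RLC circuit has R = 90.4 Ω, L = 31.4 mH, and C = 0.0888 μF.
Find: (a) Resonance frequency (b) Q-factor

Step 1 — Resonance condition Im(Z)=0 gives ω₀ = 1/√(LC).
Step 2 — ω₀ = 1/√(0.0314·8.88e-08) = 1.894e+04 rad/s.
Step 3 — f₀ = ω₀/(2π) = 3014 Hz.
Step 4 — Series Q: Q = ω₀L/R = 1.894e+04·0.0314/90.4 = 6.578.

(a) f₀ = 3014 Hz  (b) Q = 6.578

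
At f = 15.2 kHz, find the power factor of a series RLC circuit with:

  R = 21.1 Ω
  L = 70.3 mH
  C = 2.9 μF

Step 1 — Angular frequency: ω = 2π·f = 2π·1.52e+04 = 9.55e+04 rad/s.
Step 2 — Component impedances:
  R: Z = R = 21.1 Ω
  L: Z = jωL = j·9.55e+04·0.0703 = 0 + j6714 Ω
  C: Z = 1/(jωC) = -j/(ω·C) = 0 - j3.611 Ω
Step 3 — Series combination: Z_total = R + L + C = 21.1 + j6710 Ω = 6710∠89.8° Ω.
Step 4 — Power factor: PF = cos(φ) = Re(Z)/|Z| = 21.1/6710.4 = 0.003144.
Step 5 — Type: Im(Z) = 6710 ⇒ lagging (phase φ = 89.8°).

PF = 0.003144 (lagging, φ = 89.8°)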